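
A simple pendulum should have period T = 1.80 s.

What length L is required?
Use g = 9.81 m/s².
T = 2π√(L/g) → L = g(T/2π)² = 9.81×(1.8/2π)² = 0.8051 m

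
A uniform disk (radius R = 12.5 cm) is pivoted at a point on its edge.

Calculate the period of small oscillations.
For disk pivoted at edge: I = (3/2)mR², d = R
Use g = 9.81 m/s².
I/m = (3/2)R² = 0.02344 m²; d = R = 0.125 m
T = 2π√((3/2)R²/(gR)) = 2π√(3R/(2g)) = 0.8687 s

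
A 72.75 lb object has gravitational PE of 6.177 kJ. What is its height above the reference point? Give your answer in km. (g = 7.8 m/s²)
PE = mgh → h = PE/(mg) = 6177 J / (33 kg × 7.8 m/s²) = 24 m = 0.024 km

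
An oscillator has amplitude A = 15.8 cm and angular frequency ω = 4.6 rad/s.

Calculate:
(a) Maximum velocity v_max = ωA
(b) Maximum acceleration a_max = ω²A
v_max = ωA = 4.6×0.158 = 0.7268 m/s
a_max = ω²A = 4.6²×0.158 = 3.343 m/s²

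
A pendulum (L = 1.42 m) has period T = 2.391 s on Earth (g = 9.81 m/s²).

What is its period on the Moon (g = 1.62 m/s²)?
T = 2π√(L/g), so T_moon/T_earth = √(g_earth/g_moon)
T_moon = 2π√(1.42/1.62) = 5.883 s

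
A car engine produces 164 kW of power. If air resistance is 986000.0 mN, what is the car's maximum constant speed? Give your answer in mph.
P = Fv → v = P/F = 164000 W / 986 N = 166.3 m/s = 372.1 mph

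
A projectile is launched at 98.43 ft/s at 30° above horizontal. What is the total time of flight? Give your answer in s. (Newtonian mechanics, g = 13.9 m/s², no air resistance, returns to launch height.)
T = 2v₀sin(θ)/g (with unit conversion) = 2.158 s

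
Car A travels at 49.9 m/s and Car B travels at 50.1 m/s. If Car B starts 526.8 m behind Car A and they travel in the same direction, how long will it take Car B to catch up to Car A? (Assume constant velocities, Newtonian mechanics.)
Relative speed: v_rel = 50.1 - 49.9 = 0.2 m/s
Time to catch: t = d₀/v_rel = 526.8/0.2 = 2634.0 s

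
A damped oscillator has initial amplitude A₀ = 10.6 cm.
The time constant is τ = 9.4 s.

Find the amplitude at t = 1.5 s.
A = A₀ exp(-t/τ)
A = A₀ exp(−t/τ) = 10.6×exp(−1.5/9.4) = 9.037 cm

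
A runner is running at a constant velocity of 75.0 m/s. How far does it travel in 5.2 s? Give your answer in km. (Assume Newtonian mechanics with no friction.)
d = vt (with unit conversion) = 0.39 km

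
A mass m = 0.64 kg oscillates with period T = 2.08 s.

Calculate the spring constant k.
T = 2π√(m/k) → k = m(2π/T)² = 0.64×(2π/2.08)² = 5.84 N/m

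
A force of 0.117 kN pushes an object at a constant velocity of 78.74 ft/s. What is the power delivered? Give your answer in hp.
P = Fv = 117 N × 24 m/s = 2808 W = 3.766 hp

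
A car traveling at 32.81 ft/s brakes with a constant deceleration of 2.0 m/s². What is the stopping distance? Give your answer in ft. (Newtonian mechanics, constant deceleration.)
d = v₀² / (2a) (with unit conversion) = 82.03 ft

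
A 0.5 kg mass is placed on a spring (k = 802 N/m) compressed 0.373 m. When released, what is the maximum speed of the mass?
½kx² = ½mv² → v = x√(k/m) = 0.373×√(802/0.5) = 14.94 m/s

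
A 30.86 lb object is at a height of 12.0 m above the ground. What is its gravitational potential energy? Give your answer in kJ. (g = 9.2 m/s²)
PE = mgh = 14 kg × 9.2 m/s² × 12 m = 1545 J = 1.545 kJ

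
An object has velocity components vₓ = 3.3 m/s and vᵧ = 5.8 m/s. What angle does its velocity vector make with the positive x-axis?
θ = arctan(vᵧ/vₓ) = arctan(5.8/3.3) = 60.36°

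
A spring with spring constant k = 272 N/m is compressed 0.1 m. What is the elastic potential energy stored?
PE = ½kx² = ½×272×0.1² = 1.36 J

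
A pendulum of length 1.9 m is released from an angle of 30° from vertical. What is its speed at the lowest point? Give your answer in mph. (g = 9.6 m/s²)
h = L(1 − cosθ) = 1.9×(1 − cos30°) = 0.2546 m
v = √(2gh) = √(2×9.6×0.2546) = 2.211 m/s = 4.945 mph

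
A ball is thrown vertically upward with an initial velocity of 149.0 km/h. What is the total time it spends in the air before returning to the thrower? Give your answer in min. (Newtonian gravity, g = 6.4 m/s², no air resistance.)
t_total = 2v₀/g (with unit conversion) = 0.2156 min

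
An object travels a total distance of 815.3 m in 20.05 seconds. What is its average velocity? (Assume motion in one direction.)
v_avg = Δd / Δt = 815.3 / 20.05 = 40.66 m/s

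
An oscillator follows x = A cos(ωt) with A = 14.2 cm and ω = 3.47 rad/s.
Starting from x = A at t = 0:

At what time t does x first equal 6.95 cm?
cos(ωt) = x/A = 6.95/14.2 = 0.4894
ωt = arccos(0.4894) = 1.059 rad
t = 1.059/3.47 = 0.3053 s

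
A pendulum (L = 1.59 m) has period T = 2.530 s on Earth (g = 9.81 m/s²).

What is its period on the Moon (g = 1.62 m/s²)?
T = 2π√(L/g), so T_moon/T_earth = √(g_earth/g_moon)
T_moon = 2π√(1.59/1.62) = 6.225 s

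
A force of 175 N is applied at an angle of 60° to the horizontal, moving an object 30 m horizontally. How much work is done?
W = Fd cosθ = 175×30×cos(60°) = 2625.0 J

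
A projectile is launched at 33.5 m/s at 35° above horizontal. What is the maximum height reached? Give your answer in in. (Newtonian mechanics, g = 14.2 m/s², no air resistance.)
H = v₀²sin²(θ)/(2g) (with unit conversion) = 511.8 in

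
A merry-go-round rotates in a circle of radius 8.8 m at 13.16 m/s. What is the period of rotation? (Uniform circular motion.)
T = 2πr/v = 2π×8.8/13.16 = 4.2 s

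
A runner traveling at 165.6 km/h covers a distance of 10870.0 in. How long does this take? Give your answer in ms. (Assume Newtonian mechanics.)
t = d/v (with unit conversion) = 6002.0 ms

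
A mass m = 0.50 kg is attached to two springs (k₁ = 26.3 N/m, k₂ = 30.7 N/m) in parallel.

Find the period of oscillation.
k_eq = k₁+k₂ = 57 N/m
T = 2π√(m/k_eq) = 2π√(0.5/57) = 0.5885 s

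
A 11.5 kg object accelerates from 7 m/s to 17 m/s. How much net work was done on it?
W_net = ΔKE = ½m(v₂² − v₁²) = ½×11.5×(17² − 7²) = 1380.0 J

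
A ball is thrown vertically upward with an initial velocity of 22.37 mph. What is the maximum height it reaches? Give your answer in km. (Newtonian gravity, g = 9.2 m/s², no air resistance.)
h_max = v₀²/(2g) (with unit conversion) = 0.005435 km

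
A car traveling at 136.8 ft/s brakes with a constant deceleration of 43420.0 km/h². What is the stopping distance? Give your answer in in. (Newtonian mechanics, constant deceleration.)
d = v₀² / (2a) (with unit conversion) = 10220.0 in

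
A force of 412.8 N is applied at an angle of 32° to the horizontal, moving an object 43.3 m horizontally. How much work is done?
W = Fd cosθ = 412.8×43.3×cos(32°) = 15158.0 J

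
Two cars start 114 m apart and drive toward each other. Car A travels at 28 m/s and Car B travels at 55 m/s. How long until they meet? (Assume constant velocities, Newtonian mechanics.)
Combined speed: v_combined = 28 + 55 = 83 m/s
Time to meet: t = d/83 = 114/83 = 1.37 s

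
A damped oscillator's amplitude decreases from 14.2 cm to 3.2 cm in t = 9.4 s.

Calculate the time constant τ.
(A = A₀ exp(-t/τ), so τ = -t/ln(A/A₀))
A/A₀ = 3.2/14.2 = 0.2254; ln(A/A₀) = -1.49
τ = −t/ln(A/A₀) = −9.4/-1.49 = 6.308 s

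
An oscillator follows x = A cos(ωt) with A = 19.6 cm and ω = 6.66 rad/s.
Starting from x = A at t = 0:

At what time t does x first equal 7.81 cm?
cos(ωt) = x/A = 7.81/19.6 = 0.3985
ωt = arccos(0.3985) = 1.161 rad
t = 1.161/6.66 = 0.1743 s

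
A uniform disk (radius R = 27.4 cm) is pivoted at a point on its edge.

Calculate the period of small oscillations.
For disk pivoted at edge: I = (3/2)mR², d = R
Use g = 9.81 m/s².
I/m = (3/2)R² = 0.1126 m²; d = R = 0.274 m
T = 2π√((3/2)R²/(gR)) = 2π√(3R/(2g)) = 1.286 s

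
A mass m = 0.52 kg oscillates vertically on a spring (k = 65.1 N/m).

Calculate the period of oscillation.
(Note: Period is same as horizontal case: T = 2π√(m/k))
T = 2π√(m/k) = 2π√(0.52/65.1) = 0.5616 s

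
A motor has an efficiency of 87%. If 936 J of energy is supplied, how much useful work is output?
W_out = η × W_in = 0.87 × 936 = 814.32 J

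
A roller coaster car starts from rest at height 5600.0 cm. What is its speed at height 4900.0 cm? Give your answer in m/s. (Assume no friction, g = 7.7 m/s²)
mgh₁ = ½mv₂² + mgh₂ → v₂ = √(2g(h₁−h₂)) = √(2×7.7×(56−49)) = 10.38 m/s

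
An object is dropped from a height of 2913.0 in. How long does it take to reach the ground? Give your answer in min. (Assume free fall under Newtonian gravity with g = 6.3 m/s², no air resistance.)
t = √(2h/g) (with unit conversion) = 0.08078 min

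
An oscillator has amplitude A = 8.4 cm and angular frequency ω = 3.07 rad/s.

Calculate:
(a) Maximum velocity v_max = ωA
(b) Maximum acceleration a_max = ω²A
v_max = ωA = 3.07×0.084 = 0.2579 m/s
a_max = ω²A = 3.07²×0.084 = 0.7917 m/s²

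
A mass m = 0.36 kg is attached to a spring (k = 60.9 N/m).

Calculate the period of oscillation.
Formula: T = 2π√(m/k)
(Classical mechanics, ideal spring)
T = 2π√(m/k) = 2π√(0.36/60.9) = 0.4831 s; f = 1/T = 2.07 Hz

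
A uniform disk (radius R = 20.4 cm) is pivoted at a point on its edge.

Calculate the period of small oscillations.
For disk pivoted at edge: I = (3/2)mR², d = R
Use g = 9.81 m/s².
I/m = (3/2)R² = 0.06242 m²; d = R = 0.204 m
T = 2π√((3/2)R²/(gR)) = 2π√(3R/(2g)) = 1.11 s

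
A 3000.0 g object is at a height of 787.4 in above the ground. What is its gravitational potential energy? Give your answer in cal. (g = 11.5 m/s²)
PE = mgh = 3 kg × 11.5 m/s² × 20 m = 690 J = 164.9 cal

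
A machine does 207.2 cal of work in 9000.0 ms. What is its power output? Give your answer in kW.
P = W/t = 866.9 J / 9 s = 96.32 W = 0.09632 kW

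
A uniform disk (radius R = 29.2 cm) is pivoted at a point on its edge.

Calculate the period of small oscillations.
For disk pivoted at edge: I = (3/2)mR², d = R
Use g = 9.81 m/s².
I/m = (3/2)R² = 0.1279 m²; d = R = 0.292 m
T = 2π√((3/2)R²/(gR)) = 2π√(3R/(2g)) = 1.328 s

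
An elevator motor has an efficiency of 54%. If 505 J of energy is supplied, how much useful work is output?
W_out = η × W_in = 0.54 × 505 = 272.7 J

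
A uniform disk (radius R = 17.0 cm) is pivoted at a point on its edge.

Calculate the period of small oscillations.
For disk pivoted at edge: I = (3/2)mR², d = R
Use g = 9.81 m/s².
I/m = (3/2)R² = 0.04335 m²; d = R = 0.17 m
T = 2π√((3/2)R²/(gR)) = 2π√(3R/(2g)) = 1.013 s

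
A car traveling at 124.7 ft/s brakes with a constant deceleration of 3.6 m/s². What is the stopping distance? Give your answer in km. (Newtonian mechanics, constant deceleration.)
d = v₀² / (2a) (with unit conversion) = 0.2006 km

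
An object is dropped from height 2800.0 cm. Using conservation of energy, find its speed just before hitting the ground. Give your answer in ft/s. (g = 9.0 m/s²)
mgh = ½mv² → v = √(2gh) = √(2×9.0×28) = 22.45 m/s = 73.65 ft/s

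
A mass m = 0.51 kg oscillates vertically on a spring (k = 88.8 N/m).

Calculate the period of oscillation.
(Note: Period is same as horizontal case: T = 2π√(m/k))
T = 2π√(m/k) = 2π√(0.51/88.8) = 0.4762 s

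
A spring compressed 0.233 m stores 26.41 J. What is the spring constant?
PE = ½kx² → k = 2PE/x² = 2×26.41/0.233² = 972.9 N/m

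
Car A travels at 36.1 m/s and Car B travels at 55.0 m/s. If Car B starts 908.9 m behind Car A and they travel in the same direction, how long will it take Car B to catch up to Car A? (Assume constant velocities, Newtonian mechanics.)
Relative speed: v_rel = 55.0 - 36.1 = 18.9 m/s
Time to catch: t = d₀/v_rel = 908.9/18.9 = 48.09 s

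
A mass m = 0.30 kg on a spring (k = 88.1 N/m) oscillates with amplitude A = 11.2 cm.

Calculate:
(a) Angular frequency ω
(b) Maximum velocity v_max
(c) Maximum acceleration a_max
ω = √(k/m) = √(88.1/0.3) = 17.14 rad/s
v_max = ωA = 17.14×0.112 = 1.919 m/s
a_max = ω²A = 17.14²×0.112 = 32.89 m/s²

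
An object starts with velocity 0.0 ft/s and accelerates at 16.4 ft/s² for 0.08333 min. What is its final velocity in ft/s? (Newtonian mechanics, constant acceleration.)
v = v₀ + at (with unit conversion) = 82.0 ft/s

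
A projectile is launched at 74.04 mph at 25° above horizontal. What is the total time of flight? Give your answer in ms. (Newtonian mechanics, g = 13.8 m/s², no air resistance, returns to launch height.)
T = 2v₀sin(θ)/g (with unit conversion) = 2027.0 ms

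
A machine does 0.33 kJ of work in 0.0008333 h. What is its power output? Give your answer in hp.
P = W/t = 330 J / 3 s = 110 W = 0.1475 hp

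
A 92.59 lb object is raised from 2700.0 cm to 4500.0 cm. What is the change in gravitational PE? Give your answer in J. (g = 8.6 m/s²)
ΔPE = mg(h₂ − h₁) = 42 kg × 8.6 m/s² × (45 − 27) m = 6501 J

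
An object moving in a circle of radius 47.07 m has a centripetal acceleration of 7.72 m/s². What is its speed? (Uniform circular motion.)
v = √(a_c × r) = √(7.72 × 47.07) = 19.06 m/s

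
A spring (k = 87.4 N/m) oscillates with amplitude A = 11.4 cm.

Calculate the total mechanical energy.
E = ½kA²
E = ½kA² = ½×87.4×(0.114)² = 0.5679 J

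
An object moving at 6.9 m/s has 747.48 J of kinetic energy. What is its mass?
KE = ½mv² → m = 2KE/v² = 2×747.48/6.9² = 31.4 kg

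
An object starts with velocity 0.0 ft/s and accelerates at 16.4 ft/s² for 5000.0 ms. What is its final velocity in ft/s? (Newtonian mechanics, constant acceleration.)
v = v₀ + at (with unit conversion) = 82.0 ft/s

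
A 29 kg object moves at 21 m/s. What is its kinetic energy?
KE = ½mv² = ½×29×21² = 6394.5 J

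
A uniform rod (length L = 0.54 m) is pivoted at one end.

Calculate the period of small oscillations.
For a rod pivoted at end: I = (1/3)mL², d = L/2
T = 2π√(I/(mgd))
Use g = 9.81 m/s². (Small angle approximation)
I/m = (1/3)L² = 0.0972 m²; d = L/2 = 0.27 m
T = 2π√(I/(mgd)) = 2π√(0.0972/(9.81×0.27)) = 1.204 s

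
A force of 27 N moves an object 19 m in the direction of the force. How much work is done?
W = Fd = 27×19 = 513.0 J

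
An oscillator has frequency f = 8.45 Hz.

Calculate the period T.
T = 1/f = 1/8.45 = 0.1183 s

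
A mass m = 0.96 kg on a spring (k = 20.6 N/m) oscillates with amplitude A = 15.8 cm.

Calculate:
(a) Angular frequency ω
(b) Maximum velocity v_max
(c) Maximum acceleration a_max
ω = √(k/m) = √(20.6/0.96) = 4.632 rad/s
v_max = ωA = 4.632×0.158 = 0.7319 m/s
a_max = ω²A = 4.632²×0.158 = 3.39 m/s²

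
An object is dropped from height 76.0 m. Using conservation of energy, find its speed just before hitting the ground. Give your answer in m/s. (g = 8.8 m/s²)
mgh = ½mv² → v = √(2gh) = √(2×8.8×76) = 36.57 m/s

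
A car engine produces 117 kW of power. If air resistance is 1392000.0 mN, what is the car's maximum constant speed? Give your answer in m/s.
P = Fv → v = P/F = 117000 W / 1392 N = 84.05 m/s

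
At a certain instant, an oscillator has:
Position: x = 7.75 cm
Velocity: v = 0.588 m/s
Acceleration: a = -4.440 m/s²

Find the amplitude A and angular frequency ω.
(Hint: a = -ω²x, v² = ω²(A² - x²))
a = −ω²x → ω = √(|a|/x) = √(4.44/0.0775) = 7.569 rad/s
v² = ω²(A² − x²) → A = √(x² + v²/ω²) = √(0.0775² + 0.588²/7.569²) = 0.1097 m = 10.97 cm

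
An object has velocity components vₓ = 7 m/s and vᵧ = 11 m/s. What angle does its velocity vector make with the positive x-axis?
θ = arctan(vᵧ/vₓ) = arctan(11/7) = 57.53°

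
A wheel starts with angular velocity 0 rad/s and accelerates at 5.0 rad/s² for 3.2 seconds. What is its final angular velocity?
ω = ω₀ + αt = 0 + 5.0 × 3.2 = 16.0 rad/s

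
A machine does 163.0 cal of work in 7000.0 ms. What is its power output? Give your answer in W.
P = W/t = 682 J / 7 s = 97.43 W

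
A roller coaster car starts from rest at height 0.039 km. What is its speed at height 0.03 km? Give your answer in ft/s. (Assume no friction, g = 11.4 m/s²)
mgh₁ = ½mv₂² + mgh₂ → v₂ = √(2g(h₁−h₂)) = √(2×11.4×(39−30)) = 14.32 m/s = 47.0 ft/s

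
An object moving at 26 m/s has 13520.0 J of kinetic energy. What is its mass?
KE = ½mv² → m = 2KE/v² = 2×13520.0/26² = 40.0 kg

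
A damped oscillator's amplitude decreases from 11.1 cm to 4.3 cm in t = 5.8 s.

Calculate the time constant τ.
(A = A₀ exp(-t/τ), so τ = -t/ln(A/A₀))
A/A₀ = 4.3/11.1 = 0.3874; ln(A/A₀) = -0.9483
τ = −t/ln(A/A₀) = −5.8/-0.9483 = 6.116 s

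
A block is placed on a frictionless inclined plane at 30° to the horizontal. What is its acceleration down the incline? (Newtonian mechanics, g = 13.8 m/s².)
a = g sin(θ) = 13.8 × sin(30°) = 13.8 × 0.5 = 6.9 m/s²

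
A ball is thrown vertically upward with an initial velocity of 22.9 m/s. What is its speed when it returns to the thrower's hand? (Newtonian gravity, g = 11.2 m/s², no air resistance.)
By conservation of energy, the ball returns at the same speed = 22.9 m/s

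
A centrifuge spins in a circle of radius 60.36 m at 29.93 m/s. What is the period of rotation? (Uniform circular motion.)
T = 2πr/v = 2π×60.36/29.93 = 12.67 s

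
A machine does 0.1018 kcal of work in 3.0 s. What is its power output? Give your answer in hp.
P = W/t = 425.9 J / 3 s = 142 W = 0.1904 hp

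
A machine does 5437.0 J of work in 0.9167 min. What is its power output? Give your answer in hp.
P = W/t = 5437 J / 55 s = 98.85 W = 0.1326 hp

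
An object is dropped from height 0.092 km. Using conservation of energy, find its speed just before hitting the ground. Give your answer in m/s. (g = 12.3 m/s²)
mgh = ½mv² → v = √(2gh) = √(2×12.3×92) = 47.57 m/s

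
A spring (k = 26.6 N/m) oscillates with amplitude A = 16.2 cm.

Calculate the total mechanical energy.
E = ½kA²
E = ½kA² = ½×26.6×(0.162)² = 0.349 J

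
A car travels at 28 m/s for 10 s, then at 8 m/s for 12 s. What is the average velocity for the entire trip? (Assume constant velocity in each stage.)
d₁ = v₁t₁ = 28 × 10 = 280 m
d₂ = v₂t₂ = 8 × 12 = 96 m
d_total = 376 m, t_total = 22 s
v_avg = d_total/t_total = 376/22 = 17.09 m/s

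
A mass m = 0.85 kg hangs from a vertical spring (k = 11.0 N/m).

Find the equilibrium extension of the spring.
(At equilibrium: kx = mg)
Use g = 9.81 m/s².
x_eq = mg/k = 0.85×9.81/11.0 = 0.758 m = 75.8 cm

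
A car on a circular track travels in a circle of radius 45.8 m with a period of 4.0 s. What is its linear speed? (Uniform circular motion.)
v = 2πr/T = 2π×45.8/4.0 = 71.94 m/s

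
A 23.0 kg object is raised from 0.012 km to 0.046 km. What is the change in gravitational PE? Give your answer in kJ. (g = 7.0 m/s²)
ΔPE = mg(h₂ − h₁) = 23 kg × 7.0 m/s² × (46 − 12) m = 5474 J = 5.474 kJ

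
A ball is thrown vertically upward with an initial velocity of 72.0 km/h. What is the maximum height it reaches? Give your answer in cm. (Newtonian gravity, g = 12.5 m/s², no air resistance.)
h_max = v₀²/(2g) (with unit conversion) = 1600.0 cm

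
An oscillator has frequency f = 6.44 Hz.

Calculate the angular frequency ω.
ω = 2πf = 2π×6.44 = 40.46 rad/s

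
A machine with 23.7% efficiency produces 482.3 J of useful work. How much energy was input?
W_in = W_out/η = 482.3/0.237 = 2035.0 J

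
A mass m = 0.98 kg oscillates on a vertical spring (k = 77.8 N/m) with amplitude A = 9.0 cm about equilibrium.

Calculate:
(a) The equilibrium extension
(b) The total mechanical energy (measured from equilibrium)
x_eq = mg/k = 0.98×9.81/77.8 = 0.1236 m = 12.36 cm
E = ½kA² = ½×77.8×(0.09)² = 0.3151 J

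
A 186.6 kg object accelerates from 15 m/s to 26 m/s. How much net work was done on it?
W_net = ΔKE = ½m(v₂² − v₁²) = ½×186.6×(26² − 15²) = 42078.3 J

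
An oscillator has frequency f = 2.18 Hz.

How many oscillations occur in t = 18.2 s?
n = f×t = 2.18×18.2 = 39.68 oscillations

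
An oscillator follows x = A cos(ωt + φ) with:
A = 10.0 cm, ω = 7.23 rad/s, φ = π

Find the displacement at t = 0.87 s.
x = A cos(ωt + φ) = 10.0×cos(7.23×0.87 + π) = -10 cm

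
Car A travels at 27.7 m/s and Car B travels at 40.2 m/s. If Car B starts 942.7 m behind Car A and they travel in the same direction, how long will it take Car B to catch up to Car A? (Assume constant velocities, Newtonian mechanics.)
Relative speed: v_rel = 40.2 - 27.7 = 12.5 m/s
Time to catch: t = d₀/v_rel = 942.7/12.5 = 75.42 s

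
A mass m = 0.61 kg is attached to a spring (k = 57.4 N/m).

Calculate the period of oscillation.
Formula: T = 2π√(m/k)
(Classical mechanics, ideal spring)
T = 2π√(m/k) = 2π√(0.61/57.4) = 0.6477 s; f = 1/T = 1.544 Hz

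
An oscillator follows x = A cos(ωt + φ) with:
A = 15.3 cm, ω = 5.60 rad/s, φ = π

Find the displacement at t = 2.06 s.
x = A cos(ωt + φ) = 15.3×cos(5.6×2.06 + π) = -7.872 cm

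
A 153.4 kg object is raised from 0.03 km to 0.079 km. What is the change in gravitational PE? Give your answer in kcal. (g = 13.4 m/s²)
ΔPE = mg(h₂ − h₁) = 153.4 kg × 13.4 m/s² × (79 − 30) m = 1.007e+05 J = 24.07 kcal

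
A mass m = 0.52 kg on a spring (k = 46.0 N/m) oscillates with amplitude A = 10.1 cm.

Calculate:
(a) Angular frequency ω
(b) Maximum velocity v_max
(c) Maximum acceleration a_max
ω = √(k/m) = √(46.0/0.52) = 9.405 rad/s
v_max = ωA = 9.405×0.101 = 0.9499 m/s
a_max = ω²A = 9.405²×0.101 = 8.935 m/s²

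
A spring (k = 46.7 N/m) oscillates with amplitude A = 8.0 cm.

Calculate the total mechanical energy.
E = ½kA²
E = ½kA² = ½×46.7×(0.08)² = 0.1494 J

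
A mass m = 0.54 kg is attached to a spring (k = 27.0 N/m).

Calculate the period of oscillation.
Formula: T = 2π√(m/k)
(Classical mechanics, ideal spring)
T = 2π√(m/k) = 2π√(0.54/27.0) = 0.8886 s; f = 1/T = 1.125 Hz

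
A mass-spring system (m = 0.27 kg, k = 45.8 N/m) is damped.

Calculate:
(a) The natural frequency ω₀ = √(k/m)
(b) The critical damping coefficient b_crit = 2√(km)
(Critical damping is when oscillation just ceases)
ω₀ = √(k/m) = √(45.8/0.27) = 13.02 rad/s
b_crit = 2√(km) = 2√(45.8×0.27) = 7.033 kg/s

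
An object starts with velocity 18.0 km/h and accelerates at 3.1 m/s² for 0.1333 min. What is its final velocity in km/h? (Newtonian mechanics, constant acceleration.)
v = v₀ + at (with unit conversion) = 107.3 km/h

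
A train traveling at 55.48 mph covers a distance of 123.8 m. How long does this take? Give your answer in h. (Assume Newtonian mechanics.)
t = d/v (with unit conversion) = 0.001387 h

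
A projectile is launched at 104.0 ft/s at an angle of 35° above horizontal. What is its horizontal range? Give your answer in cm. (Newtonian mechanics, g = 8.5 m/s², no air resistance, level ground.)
R = v₀² sin(2θ) / g (with unit conversion) = 11110.0 cm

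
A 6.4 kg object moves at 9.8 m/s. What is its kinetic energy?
KE = ½mv² = ½×6.4×9.8² = 307.328 J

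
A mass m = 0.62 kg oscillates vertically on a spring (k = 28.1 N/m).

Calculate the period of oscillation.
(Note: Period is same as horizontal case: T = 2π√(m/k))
T = 2π√(m/k) = 2π√(0.62/28.1) = 0.9333 s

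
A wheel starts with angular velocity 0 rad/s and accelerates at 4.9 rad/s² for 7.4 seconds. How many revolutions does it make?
θ = ω₀t + ½αt² = 0×7.4 + ½×4.9×7.4² = 134.16 rad
Revolutions = θ/(2π) = 134.16/(2π) = 21.35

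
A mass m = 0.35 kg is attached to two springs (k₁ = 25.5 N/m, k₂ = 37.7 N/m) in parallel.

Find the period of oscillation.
k_eq = k₁+k₂ = 63.2 N/m
T = 2π√(m/k_eq) = 2π√(0.35/63.2) = 0.4676 s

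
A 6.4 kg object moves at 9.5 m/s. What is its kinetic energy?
KE = ½mv² = ½×6.4×9.5² = 288.8 J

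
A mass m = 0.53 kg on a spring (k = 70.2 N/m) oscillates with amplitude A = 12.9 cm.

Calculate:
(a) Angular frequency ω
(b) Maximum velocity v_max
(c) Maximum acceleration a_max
ω = √(k/m) = √(70.2/0.53) = 11.51 rad/s
v_max = ωA = 11.51×0.129 = 1.485 m/s
a_max = ω²A = 11.51²×0.129 = 17.09 m/s²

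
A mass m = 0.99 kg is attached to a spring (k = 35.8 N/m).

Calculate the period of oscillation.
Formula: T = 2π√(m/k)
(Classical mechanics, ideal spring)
T = 2π√(m/k) = 2π√(0.99/35.8) = 1.045 s; f = 1/T = 0.9571 Hz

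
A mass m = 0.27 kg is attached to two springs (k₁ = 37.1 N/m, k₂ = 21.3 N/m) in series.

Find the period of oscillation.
k_eq = k₁k₂/(k₁+k₂) = 13.53 N/m
T = 2π√(m/k_eq) = 2π√(0.27/13.53) = 0.8875 s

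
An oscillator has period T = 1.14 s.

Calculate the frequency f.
f = 1/T = 1/1.14 = 0.8772 Hz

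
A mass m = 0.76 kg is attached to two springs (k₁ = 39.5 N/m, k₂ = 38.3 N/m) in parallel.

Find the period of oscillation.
k_eq = k₁+k₂ = 77.8 N/m
T = 2π√(m/k_eq) = 2π√(0.76/77.8) = 0.621 s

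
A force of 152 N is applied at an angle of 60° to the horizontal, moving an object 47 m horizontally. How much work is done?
W = Fd cosθ = 152×47×cos(60°) = 3572.0 J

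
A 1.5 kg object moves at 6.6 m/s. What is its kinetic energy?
KE = ½mv² = ½×1.5×6.6² = 32.67 J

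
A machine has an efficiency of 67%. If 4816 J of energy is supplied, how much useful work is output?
W_out = η × W_in = 0.67 × 4816 = 3226.7 J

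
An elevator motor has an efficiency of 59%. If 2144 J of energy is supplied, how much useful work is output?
W_out = η × W_in = 0.59 × 2144 = 1265.0 J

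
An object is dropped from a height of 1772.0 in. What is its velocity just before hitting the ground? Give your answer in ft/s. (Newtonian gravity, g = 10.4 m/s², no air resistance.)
v = √(2gh) (with unit conversion) = 100.4 ft/s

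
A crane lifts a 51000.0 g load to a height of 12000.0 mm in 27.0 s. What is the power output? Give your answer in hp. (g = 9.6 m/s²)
W = mgh = 51×9.6×12 = 5875 J
P = W/t = 5875/27 = 217.6 W = 0.2918 hp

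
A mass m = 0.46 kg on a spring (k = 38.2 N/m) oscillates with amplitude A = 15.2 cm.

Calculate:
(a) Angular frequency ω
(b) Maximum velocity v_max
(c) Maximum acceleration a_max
ω = √(k/m) = √(38.2/0.46) = 9.113 rad/s
v_max = ωA = 9.113×0.152 = 1.385 m/s
a_max = ω²A = 9.113²×0.152 = 12.62 m/s²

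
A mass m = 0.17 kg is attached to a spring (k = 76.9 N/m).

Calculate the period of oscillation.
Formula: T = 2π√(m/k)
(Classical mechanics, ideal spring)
T = 2π√(m/k) = 2π√(0.17/76.9) = 0.2954 s; f = 1/T = 3.385 Hz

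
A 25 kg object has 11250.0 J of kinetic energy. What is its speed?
KE = ½mv² → v = √(2KE/m) = √(2×11250.0/25) = 30.0 m/s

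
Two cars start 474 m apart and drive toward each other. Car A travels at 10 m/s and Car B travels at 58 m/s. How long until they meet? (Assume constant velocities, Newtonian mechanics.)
Combined speed: v_combined = 10 + 58 = 68 m/s
Time to meet: t = d/68 = 474/68 = 6.97 s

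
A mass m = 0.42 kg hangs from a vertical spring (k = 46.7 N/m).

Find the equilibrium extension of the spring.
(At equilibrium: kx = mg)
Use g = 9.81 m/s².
x_eq = mg/k = 0.42×9.81/46.7 = 0.08823 m = 8.823 cm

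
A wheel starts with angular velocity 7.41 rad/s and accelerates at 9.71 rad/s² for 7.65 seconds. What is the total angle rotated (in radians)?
θ = ω₀t + ½αt² = 7.41×7.65 + ½×9.71×7.65² = 340.81 rad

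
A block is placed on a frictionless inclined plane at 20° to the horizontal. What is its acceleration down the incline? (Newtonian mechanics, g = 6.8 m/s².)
a = g sin(θ) = 6.8 × sin(20°) = 6.8 × 0.342 = 2.33 m/s²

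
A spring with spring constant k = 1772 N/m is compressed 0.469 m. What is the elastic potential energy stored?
PE = ½kx² = ½×1772×0.469² = 194.9 J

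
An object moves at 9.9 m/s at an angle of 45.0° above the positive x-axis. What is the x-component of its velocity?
vₓ = v cos(θ) = 9.9 × cos(45.0°) = 7.0 m/s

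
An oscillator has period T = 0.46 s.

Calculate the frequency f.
f = 1/T = 1/0.46 = 2.174 Hz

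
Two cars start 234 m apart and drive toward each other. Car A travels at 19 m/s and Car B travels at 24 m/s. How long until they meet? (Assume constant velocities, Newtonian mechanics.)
Combined speed: v_combined = 19 + 24 = 43 m/s
Time to meet: t = d/43 = 234/43 = 5.44 s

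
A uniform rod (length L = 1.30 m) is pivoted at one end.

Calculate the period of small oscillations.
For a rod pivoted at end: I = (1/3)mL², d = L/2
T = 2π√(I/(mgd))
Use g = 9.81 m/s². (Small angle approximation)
I/m = (1/3)L² = 0.5633 m²; d = L/2 = 0.65 m
T = 2π√(I/(mgd)) = 2π√(0.5633/(9.81×0.65)) = 1.868 s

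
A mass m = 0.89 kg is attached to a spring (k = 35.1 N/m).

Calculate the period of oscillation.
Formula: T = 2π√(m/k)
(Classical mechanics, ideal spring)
T = 2π√(m/k) = 2π√(0.89/35.1) = 1.001 s; f = 1/T = 0.9995 Hz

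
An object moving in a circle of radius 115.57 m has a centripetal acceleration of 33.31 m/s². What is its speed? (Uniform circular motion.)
v = √(a_c × r) = √(33.31 × 115.57) = 62.05 m/s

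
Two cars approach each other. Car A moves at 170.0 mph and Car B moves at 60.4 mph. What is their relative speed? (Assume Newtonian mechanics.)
v_rel = v_A + v_B = 170.0 + 60.4 = 230.4 mph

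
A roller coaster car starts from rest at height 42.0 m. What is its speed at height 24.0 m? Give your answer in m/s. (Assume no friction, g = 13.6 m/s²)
mgh₁ = ½mv₂² + mgh₂ → v₂ = √(2g(h₁−h₂)) = √(2×13.6×(42−24)) = 22.13 m/s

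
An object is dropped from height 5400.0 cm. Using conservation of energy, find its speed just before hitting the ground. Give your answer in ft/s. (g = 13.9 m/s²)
mgh = ½mv² → v = √(2gh) = √(2×13.9×54) = 38.75 m/s = 127.1 ft/s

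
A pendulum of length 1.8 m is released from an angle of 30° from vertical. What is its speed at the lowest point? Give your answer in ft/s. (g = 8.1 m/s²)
h = L(1 − cosθ) = 1.8×(1 − cos30°) = 0.2412 m
v = √(2gh) = √(2×8.1×0.2412) = 1.977 m/s = 6.485 ft/s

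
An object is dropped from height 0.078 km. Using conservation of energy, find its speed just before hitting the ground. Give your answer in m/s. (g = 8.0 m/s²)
mgh = ½mv² → v = √(2gh) = √(2×8.0×78) = 35.33 m/s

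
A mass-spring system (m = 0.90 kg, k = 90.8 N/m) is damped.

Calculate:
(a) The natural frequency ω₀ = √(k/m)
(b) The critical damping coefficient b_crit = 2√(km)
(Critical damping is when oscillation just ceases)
ω₀ = √(k/m) = √(90.8/0.9) = 10.04 rad/s
b_crit = 2√(km) = 2√(90.8×0.9) = 18.08 kg/s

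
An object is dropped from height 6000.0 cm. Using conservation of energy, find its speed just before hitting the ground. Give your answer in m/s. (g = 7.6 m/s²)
mgh = ½mv² → v = √(2gh) = √(2×7.6×60) = 30.2 m/s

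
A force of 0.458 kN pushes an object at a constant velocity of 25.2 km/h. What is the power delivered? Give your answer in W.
P = Fv = 458 N × 7 m/s = 3206 W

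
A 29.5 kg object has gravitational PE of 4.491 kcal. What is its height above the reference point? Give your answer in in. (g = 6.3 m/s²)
PE = mgh → h = PE/(mg) = 1.879e+04 J / (29.5 kg × 6.3 m/s²) = 101.1 m = 3981.0 in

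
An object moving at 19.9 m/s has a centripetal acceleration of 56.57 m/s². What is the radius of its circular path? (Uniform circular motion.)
r = v²/a_c = 19.9²/56.57 = 7.0 m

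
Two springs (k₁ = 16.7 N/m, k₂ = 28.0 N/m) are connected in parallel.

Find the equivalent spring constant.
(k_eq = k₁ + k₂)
k_eq = k₁ + k₂ = 16.7 + 28.0 = 44.7 N/m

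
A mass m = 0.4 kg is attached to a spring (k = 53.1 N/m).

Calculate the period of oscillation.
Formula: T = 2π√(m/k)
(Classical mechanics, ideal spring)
T = 2π√(m/k) = 2π√(0.4/53.1) = 0.5453 s; f = 1/T = 1.834 Hz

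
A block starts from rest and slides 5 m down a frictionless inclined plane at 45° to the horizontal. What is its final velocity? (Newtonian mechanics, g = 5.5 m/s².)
a = g sin(θ) = 5.5 × sin(45°) = 3.89 m/s²
v = √(2ad) = √(2 × 3.89 × 5) = 6.24 m/s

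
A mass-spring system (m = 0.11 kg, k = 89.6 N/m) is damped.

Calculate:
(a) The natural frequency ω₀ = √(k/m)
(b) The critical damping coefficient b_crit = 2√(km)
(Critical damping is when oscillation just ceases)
ω₀ = √(k/m) = √(89.6/0.11) = 28.54 rad/s
b_crit = 2√(km) = 2√(89.6×0.11) = 6.279 kg/s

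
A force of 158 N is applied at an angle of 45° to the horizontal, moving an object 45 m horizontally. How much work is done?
W = Fd cosθ = 158×45×cos(45°) = 5027.5 J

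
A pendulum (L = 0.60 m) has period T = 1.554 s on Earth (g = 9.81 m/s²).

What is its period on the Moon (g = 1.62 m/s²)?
T = 2π√(L/g), so T_moon/T_earth = √(g_earth/g_moon)
T_moon = 2π√(0.6/1.62) = 3.824 s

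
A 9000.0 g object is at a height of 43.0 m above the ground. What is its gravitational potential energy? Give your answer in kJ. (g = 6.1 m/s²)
PE = mgh = 9 kg × 6.1 m/s² × 43 m = 2361 J = 2.361 kJ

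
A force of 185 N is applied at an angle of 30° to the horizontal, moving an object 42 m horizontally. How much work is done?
W = Fd cosθ = 185×42×cos(30°) = 6729.0 J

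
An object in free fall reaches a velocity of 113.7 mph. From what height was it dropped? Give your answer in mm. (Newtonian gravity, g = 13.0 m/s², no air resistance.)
h = v²/(2g) (with unit conversion) = 99370.0 mm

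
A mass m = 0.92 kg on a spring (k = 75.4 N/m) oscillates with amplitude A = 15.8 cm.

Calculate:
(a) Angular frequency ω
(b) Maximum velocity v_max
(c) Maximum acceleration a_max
ω = √(k/m) = √(75.4/0.92) = 9.053 rad/s
v_max = ωA = 9.053×0.158 = 1.43 m/s
a_max = ω²A = 9.053²×0.158 = 12.95 m/s²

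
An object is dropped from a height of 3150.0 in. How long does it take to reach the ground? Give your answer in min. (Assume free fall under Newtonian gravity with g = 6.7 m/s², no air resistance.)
t = √(2h/g) (with unit conversion) = 0.08145 min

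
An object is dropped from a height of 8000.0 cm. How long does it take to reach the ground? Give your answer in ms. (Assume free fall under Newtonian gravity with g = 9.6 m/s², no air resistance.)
t = √(2h/g) (with unit conversion) = 4082.0 ms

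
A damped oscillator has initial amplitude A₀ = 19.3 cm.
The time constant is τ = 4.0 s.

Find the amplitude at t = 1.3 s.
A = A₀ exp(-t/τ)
A = A₀ exp(−t/τ) = 19.3×exp(−1.3/4.0) = 13.94 cm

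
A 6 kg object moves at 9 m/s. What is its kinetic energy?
KE = ½mv² = ½×6×9² = 243.0 J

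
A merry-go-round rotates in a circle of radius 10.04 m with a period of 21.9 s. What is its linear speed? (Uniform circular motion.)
v = 2πr/T = 2π×10.04/21.9 = 2.88 m/s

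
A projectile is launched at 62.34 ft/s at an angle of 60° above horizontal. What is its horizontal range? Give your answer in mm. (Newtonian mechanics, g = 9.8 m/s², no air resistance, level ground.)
R = v₀² sin(2θ) / g (with unit conversion) = 31910.0 mm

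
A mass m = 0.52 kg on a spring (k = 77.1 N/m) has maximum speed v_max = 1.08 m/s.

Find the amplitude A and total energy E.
½mv²_max = ½kA² → A = v_max√(m/k) = 1.08×√(0.52/77.1) = 0.08869 m = 8.869 cm
E = ½mv²_max = ½×0.52×1.08² = 0.3033 J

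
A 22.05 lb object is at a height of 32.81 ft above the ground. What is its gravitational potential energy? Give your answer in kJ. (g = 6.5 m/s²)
PE = mgh = 10 kg × 6.5 m/s² × 10 m = 650.1 J = 0.6501 kJ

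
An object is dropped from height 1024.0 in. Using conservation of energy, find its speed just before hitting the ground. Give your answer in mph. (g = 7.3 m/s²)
mgh = ½mv² → v = √(2gh) = √(2×7.3×26.01) = 19.49 m/s = 43.59 mph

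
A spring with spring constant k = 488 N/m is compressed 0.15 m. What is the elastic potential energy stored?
PE = ½kx² = ½×488×0.15² = 5.49 J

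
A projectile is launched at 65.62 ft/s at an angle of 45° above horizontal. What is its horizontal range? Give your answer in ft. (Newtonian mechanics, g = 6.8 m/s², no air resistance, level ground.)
R = v₀² sin(2θ) / g (with unit conversion) = 193.0 ft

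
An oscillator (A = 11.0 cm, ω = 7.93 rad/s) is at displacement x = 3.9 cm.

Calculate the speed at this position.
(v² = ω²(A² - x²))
v = ω√(A² − x²) = 7.93×√(0.11² − 0.039²) = 0.8156 m/s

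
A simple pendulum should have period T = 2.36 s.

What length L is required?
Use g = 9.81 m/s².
T = 2π√(L/g) → L = g(T/2π)² = 9.81×(2.36/2π)² = 1.384 m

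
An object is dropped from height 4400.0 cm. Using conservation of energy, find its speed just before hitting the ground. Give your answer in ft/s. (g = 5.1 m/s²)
mgh = ½mv² → v = √(2gh) = √(2×5.1×44) = 21.18 m/s = 69.5 ft/s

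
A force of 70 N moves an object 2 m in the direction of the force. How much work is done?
W = Fd = 70×2 = 140.0 J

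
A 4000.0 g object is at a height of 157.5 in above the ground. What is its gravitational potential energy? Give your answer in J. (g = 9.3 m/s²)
PE = mgh = 4 kg × 9.3 m/s² × 4 m = 148.8 J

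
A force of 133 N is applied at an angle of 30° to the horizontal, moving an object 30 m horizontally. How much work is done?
W = Fd cosθ = 133×30×cos(30°) = 3455.4 J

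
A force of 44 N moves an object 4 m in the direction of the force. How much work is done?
W = Fd = 44×4 = 176.0 J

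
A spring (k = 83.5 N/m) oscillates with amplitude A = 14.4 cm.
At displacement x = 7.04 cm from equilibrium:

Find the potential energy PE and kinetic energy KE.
E_total = ½kA² = ½×83.5×(0.144)² = 0.8657 J
PE = ½kx² = ½×83.5×(0.0704)² = 0.2069 J
KE = E_total − PE = 0.6588 J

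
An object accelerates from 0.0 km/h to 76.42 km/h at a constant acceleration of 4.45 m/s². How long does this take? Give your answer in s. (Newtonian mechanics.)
t = (v - v₀)/a (with unit conversion) = 4.77 s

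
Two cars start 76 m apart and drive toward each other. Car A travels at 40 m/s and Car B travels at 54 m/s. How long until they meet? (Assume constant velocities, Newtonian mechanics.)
Combined speed: v_combined = 40 + 54 = 94 m/s
Time to meet: t = d/94 = 76/94 = 0.81 s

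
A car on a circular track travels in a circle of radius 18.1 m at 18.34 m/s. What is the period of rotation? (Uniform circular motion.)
T = 2πr/v = 2π×18.1/18.34 = 6.2 s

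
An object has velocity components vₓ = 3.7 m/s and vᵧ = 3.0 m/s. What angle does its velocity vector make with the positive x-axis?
θ = arctan(vᵧ/vₓ) = arctan(3.0/3.7) = 39.04°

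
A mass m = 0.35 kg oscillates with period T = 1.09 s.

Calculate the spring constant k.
T = 2π√(m/k) → k = m(2π/T)² = 0.35×(2π/1.09)² = 11.63 N/m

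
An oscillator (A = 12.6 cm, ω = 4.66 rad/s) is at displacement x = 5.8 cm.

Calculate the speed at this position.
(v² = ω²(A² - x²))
v = ω√(A² − x²) = 4.66×√(0.126² − 0.058²) = 0.5213 m/s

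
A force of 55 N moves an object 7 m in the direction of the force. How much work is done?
W = Fd = 55×7 = 385.0 J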